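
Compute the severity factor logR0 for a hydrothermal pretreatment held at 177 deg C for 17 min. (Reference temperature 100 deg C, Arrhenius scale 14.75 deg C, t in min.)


logR0 = log10(t * exp((T - 100) / 14.75))
= log10(17 * exp((177 - 100) / 14.75))
= 3.4976

3.4976


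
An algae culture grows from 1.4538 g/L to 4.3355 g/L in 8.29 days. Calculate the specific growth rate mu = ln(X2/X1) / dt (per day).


mu = ln(X2/X1) / dt
= ln(4.3355/1.4538) / 8.29
= 0.1318 per day

0.1318 per day


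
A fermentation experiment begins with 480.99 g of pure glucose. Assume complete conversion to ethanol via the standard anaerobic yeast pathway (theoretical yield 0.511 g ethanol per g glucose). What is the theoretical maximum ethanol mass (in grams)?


Theoretical ethanol yield: m_EtOH = 0.511 * m_glucose
m_EtOH = 0.511 * 480.99 = 245.7859 g

245.7859 g


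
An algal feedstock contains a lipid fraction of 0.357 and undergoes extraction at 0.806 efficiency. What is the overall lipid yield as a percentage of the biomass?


Y = lipid_content * extraction_eff * 100
= 0.357 * 0.806 * 100
= 28.7742%

28.7742%


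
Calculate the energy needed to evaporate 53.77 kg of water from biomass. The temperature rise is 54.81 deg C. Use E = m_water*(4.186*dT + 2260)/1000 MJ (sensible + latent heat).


E = m_water * (4.186 * dT + 2260) / 1000
= 53.77 * (4.186 * 54.81 + 2260) / 1000
= 133.8569 MJ

133.8569 MJ


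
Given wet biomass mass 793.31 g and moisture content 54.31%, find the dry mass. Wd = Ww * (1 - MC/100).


Wd = Ww * (1 - MC/100)
= 793.31 * (1 - 54.31/100)
= 362.4633 g

362.4633 g


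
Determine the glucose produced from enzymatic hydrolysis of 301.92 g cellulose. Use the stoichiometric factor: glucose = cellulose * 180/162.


glucose = cellulose * 180/162
= 301.92 * 180/162
= 335.4667 g

335.4667 g


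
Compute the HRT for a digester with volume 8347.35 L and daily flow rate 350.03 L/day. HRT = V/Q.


HRT = V / Q
= 8347.35 / 350.03
= 23.8475 days

23.8475 days


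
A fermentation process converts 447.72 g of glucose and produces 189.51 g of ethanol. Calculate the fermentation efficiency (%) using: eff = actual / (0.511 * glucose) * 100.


Fermentation efficiency = (actual / (0.511 * glucose)) * 100
= (189.51 / (0.511 * 447.72)) * 100
= 82.8333%

82.8333%


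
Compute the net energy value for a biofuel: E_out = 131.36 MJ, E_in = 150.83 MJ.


NEV = E_out - E_in
= 131.36 - 150.83
= -19.4700 MJ

-19.4700 MJ


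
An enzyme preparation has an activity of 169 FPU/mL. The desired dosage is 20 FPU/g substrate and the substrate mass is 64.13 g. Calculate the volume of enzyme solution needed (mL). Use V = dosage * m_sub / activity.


V = dosage * m_sub / activity
V = 20 * 64.13 / 169
V = 7.5893 mL

7.5893 mL


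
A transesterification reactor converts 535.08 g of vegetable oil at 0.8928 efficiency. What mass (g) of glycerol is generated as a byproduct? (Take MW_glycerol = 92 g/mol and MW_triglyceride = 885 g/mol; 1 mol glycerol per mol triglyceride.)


glycerol = oil * conv * (92/885)
= 535.08 * 0.8928 * 92 / 885
= 49.6612 g

49.6612 g


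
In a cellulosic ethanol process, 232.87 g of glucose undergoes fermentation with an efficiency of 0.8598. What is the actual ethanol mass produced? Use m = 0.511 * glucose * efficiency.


Actual ethanol: m = 0.511 * 232.87 * 0.8598
m = 102.3133 g

102.3133 g


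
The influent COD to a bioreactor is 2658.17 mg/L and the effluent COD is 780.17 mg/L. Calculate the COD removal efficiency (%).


eta = (COD_in - COD_out) / COD_in * 100
= (2658.17 - 780.17) / 2658.17 * 100
= 70.6501%

70.6501%


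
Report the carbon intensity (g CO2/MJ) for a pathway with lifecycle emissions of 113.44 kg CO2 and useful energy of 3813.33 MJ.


CI = CO2 * 1000 / E
= 113.44 * 1000 / 3813.33
= 29.7483 g CO2/MJ

29.7483 g CO2/MJ


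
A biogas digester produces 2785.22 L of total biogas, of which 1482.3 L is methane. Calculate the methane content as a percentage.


CH4% = V_CH4 / V_total * 100
= 1482.3 / 2785.22 * 100
= 53.2202%

53.2202%


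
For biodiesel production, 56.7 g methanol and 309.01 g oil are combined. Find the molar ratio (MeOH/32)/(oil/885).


Molar ratio = n_MeOH / n_oil = (MeOH/32) / (oil/885) = (MeOH * 885) / (32 * oil)
= (56.7 * 885) / (32 * 309.01)
= 5.0746

5.0746


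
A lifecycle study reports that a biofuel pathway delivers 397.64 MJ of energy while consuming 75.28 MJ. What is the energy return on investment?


EROI = E_out / E_in
= 397.64 / 75.28
= 5.2821

5.2821


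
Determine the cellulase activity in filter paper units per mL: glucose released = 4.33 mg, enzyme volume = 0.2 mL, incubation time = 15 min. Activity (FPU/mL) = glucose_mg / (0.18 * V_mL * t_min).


Activity = glucose_mg / (0.18 mg/umol * V_mL * t_min)
= 4.33 / (0.18 * 0.2 * 15)
= 8.0185 FPU/mL

8.0185 FPU/mL


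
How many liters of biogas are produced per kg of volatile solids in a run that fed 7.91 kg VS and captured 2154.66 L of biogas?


Y = V / VS
= 2154.66 / 7.91
= 272.3970 L/kg VS

272.3970 L/kg VS


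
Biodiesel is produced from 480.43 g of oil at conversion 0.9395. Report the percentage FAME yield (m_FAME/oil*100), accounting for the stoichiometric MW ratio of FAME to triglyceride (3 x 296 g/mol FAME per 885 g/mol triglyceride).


m_FAME = oil * conv * (3 * 296 / 885) = oil * conv * (888/885)
= 480.43 * 0.9395 * 888 / 885
= 452.8940 g
Y = m_FAME / oil * 100 = conv * (888/885) * 100
= 0.9395 * 888 / 885 * 100
= 94.27%

94.27%


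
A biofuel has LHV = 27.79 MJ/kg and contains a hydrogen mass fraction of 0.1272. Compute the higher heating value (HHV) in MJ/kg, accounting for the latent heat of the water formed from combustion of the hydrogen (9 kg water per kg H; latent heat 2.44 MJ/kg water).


HHV = LHV + H_frac * 9 * 2.44
= 27.79 + 0.1272 * 9 * 2.44
= 30.5833 MJ/kg

30.5833 MJ/kg


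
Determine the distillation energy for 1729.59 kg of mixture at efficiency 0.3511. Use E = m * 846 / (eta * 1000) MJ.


E = m * 846 / (eta * 1000)
= 1729.59 * 846 / (0.3511 * 1000)
= 4167.5680 MJ

4167.5680 MJ


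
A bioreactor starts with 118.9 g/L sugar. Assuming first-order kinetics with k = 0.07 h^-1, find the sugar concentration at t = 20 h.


S = S0 * exp(-k * t)
S = 118.9 * exp(-0.07 * 20)
S = 29.3204 g/L

29.3204 g/L


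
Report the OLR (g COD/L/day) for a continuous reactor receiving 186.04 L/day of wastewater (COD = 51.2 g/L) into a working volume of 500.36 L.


OLR = Q * S / V
= 186.04 * 51.2 / 500.36
= 19.0368 g/L/day

19.0368 g/L/day


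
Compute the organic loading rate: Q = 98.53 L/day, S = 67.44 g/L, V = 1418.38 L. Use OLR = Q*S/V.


OLR = Q * S / V
= 98.53 * 67.44 / 1418.38
= 4.6848 g/L/day

4.6848 g/L/day


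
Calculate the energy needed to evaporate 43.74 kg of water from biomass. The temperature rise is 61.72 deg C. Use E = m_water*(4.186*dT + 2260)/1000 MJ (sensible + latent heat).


E = m_water * (4.186 * dT + 2260) / 1000
= 43.74 * (4.186 * 61.72 + 2260) / 1000
= 110.1531 MJ

110.1531 MJ


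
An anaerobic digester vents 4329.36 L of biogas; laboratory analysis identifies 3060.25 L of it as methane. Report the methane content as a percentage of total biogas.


CH4% = V_CH4 / V_total * 100
= 3060.25 / 4329.36 * 100
= 70.6860%

70.6860%


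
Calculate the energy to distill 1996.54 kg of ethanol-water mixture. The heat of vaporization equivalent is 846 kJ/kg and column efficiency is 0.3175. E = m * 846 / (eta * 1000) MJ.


E = m * 846 / (eta * 1000)
= 1996.54 * 846 / (0.3175 * 1000)
= 5319.9145 MJ

5319.9145 MJ


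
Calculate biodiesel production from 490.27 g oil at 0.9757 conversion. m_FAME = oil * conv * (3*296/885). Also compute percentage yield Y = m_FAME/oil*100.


m_FAME = oil * conv * (3 * 296 / 885) = oil * conv * (888/885)
= 490.27 * 0.9757 * 888 / 885
= 479.9780 g
Y = m_FAME / oil * 100 = conv * (888/885) * 100
= 0.9757 * 888 / 885 * 100
= 97.90%

479.9780 g FAME; Y = 97.90%


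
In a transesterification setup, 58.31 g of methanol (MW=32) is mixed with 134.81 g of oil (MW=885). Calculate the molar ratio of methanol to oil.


Molar ratio = n_MeOH / n_oil = (MeOH/32) / (oil/885) = (MeOH * 885) / (32 * oil)
= (58.31 * 885) / (32 * 134.81)
= 11.9623

11.9623


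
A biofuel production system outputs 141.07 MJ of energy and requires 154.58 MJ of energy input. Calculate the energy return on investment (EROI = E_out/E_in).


EROI = E_out / E_in
= 141.07 / 154.58
= 0.9126

0.9126


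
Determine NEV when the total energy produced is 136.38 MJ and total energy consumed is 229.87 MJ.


NEV = E_out - E_in
= 136.38 - 229.87
= -93.4900 MJ

-93.4900 MJ


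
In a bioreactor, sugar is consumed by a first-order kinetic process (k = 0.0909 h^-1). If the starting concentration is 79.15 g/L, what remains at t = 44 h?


S = S0 * exp(-k * t)
S = 79.15 * exp(-0.0909 * 44)
S = 1.4503 g/L

1.4503 g/L


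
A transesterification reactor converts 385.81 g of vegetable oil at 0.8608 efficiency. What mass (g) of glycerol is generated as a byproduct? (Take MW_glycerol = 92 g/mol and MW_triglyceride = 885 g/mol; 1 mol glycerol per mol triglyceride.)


glycerol = oil * conv * (92/885)
= 385.81 * 0.8608 * 92 / 885
= 34.5239 g

34.5239 g


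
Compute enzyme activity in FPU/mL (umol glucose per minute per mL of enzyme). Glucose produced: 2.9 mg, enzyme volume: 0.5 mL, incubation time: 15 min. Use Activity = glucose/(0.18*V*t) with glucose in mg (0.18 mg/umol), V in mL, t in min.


Activity = glucose_mg / (0.18 mg/umol * V_mL * t_min)
= 2.9 / (0.18 * 0.5 * 15)
= 2.1481 FPU/mL

2.1481 FPU/mL


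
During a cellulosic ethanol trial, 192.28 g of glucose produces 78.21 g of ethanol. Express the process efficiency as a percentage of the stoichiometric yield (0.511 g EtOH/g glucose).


Fermentation efficiency = (actual / (0.511 * glucose)) * 100
= (78.21 / (0.511 * 192.28)) * 100
= 79.5989%

79.5989%


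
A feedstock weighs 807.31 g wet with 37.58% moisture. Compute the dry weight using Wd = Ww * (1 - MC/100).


Wd = Ww * (1 - MC/100)
= 807.31 * (1 - 37.58/100)
= 503.9229 g

503.9229 g


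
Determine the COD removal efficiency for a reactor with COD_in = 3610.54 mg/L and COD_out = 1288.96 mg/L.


eta = (COD_in - COD_out) / COD_in * 100
= (3610.54 - 1288.96) / 3610.54 * 100
= 64.3001%

64.3001%


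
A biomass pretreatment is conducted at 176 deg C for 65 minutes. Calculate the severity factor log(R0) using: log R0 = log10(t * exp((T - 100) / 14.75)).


logR0 = log10(t * exp((T - 100) / 14.75))
= log10(65 * exp((176 - 100) / 14.75))
= 4.0506

4.0506


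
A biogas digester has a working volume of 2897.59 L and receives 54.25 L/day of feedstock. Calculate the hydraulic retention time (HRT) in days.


HRT = V / Q
= 2897.59 / 54.25
= 53.4118 days

53.4118 days


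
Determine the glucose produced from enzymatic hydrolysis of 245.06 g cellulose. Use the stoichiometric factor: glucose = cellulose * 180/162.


glucose = cellulose * 180/162
= 245.06 * 180/162
= 272.2889 g

272.2889 g


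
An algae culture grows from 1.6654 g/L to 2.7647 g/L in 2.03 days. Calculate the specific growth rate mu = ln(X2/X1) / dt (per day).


mu = ln(X2/X1) / dt
= ln(2.7647/1.6654) / 2.03
= 0.2497 per day

0.2497 per day


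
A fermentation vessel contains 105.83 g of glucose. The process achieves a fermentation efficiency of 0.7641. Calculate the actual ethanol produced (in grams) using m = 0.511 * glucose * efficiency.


Actual ethanol: m = 0.511 * 105.83 * 0.7641
m = 41.3219 g

41.3219 g


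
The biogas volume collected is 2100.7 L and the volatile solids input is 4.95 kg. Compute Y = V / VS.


Y = V / VS
= 2100.7 / 4.95
= 424.3838 L/kg VS

424.3838 L/kg VS


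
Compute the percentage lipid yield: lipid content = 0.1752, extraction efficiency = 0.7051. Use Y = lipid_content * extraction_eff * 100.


Y = lipid_content * extraction_eff * 100
= 0.1752 * 0.7051 * 100
= 12.3534%

12.3534%


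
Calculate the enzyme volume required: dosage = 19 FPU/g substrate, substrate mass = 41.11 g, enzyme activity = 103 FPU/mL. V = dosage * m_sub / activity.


V = dosage * m_sub / activity
V = 19 * 41.11 / 103
V = 7.5834 mL

7.5834 mL


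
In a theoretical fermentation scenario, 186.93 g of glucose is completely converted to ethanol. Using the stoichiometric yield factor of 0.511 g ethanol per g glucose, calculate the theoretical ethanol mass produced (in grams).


Theoretical ethanol yield: m_EtOH = 0.511 * m_glucose
m_EtOH = 0.511 * 186.93 = 95.5212 g

95.5212 g


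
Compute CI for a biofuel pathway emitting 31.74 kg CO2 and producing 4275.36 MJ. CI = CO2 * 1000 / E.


CI = CO2 * 1000 / E
= 31.74 * 1000 / 4275.36
= 7.4239 g CO2/MJ

7.4239 g CO2/MJ


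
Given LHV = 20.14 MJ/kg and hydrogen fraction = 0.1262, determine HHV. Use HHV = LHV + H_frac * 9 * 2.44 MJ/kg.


HHV = LHV + H_frac * 9 * 2.44
= 20.14 + 0.1262 * 9 * 2.44
= 22.9114 MJ/kg

22.9114 MJ/kg


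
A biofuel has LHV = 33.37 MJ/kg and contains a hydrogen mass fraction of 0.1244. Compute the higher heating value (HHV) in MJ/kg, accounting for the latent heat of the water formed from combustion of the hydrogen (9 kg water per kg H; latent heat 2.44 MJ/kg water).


HHV = LHV + H_frac * 9 * 2.44
= 33.37 + 0.1244 * 9 * 2.44
= 36.1018 MJ/kg

36.1018 MJ/kg


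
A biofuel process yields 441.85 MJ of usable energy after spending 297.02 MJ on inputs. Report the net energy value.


NEV = E_out - E_in
= 441.85 - 297.02
= 144.8300 MJ

144.8300 MJ


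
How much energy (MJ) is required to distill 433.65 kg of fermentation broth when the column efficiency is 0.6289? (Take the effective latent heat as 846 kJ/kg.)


E = m * 846 / (eta * 1000)
= 433.65 * 846 / (0.6289 * 1000)
= 583.3485 MJ

583.3485 MJ


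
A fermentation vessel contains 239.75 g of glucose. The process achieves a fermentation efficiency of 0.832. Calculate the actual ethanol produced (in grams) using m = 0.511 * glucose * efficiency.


Actual ethanol: m = 0.511 * 239.75 * 0.832
m = 101.9302 g

101.9302 g


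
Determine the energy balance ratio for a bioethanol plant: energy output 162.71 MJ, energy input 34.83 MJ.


EROI = E_out / E_in
= 162.71 / 34.83
= 4.6715

4.6715


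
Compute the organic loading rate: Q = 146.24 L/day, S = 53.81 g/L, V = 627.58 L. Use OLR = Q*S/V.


OLR = Q * S / V
= 146.24 * 53.81 / 627.58
= 12.5389 g/L/day

12.5389 g/L/day


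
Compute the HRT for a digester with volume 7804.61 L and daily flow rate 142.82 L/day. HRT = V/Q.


HRT = V / Q
= 7804.61 / 142.82
= 54.6465 days

54.6465 days


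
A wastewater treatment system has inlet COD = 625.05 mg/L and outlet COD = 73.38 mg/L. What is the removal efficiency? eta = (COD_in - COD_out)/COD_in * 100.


eta = (COD_in - COD_out) / COD_in * 100
= (625.05 - 73.38) / 625.05 * 100
= 88.2601%

88.2601%


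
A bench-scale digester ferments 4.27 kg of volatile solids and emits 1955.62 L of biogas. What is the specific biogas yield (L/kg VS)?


Y = V / VS
= 1955.62 / 4.27
= 457.9906 L/kg VS

457.9906 L/kg VS


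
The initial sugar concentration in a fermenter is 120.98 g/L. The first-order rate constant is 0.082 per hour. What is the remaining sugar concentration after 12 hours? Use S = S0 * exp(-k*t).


S = S0 * exp(-k * t)
S = 120.98 * exp(-0.082 * 12)
S = 45.2239 g/L

45.2239 g/L


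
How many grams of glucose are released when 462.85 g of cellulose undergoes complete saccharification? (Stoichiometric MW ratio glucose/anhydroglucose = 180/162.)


glucose = cellulose * 180/162
= 462.85 * 180/162
= 514.2778 g

514.2778 g


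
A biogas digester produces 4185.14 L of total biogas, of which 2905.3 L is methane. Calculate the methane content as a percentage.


CH4% = V_CH4 / V_total * 100
= 2905.3 / 4185.14 * 100
= 69.4194%

69.4194%


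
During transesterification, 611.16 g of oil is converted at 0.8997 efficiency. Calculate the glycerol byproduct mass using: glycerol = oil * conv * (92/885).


glycerol = oil * conv * (92/885)
= 611.16 * 0.8997 * 92 / 885
= 57.1607 g

57.1607 g


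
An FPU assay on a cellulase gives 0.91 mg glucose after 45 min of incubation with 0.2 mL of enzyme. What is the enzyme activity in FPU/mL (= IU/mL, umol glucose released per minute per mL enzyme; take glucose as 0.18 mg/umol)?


Activity = glucose_mg / (0.18 mg/umol * V_mL * t_min)
= 0.91 / (0.18 * 0.2 * 45)
= 0.5617 FPU/mL

0.5617 FPU/mL


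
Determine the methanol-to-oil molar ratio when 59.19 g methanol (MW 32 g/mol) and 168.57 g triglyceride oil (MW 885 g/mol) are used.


Molar ratio = n_MeOH / n_oil = (MeOH/32) / (oil/885) = (MeOH * 885) / (32 * oil)
= (59.19 * 885) / (32 * 168.57)
= 9.7109

9.7109


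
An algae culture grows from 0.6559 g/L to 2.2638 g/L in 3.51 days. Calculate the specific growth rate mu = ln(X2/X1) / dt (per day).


mu = ln(X2/X1) / dt
= ln(2.2638/0.6559) / 3.51
= 0.3529 per day

0.3529 per day


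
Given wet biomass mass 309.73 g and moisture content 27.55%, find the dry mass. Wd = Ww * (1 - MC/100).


Wd = Ww * (1 - MC/100)
= 309.73 * (1 - 27.55/100)
= 224.3994 g

224.3994 g


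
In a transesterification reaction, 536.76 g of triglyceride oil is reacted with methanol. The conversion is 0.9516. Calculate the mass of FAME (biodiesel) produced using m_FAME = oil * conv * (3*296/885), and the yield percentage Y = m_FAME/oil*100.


m_FAME = oil * conv * (3 * 296 / 885) = oil * conv * (888/885)
= 536.76 * 0.9516 * 888 / 885
= 512.5123 g
Y = m_FAME / oil * 100 = conv * (888/885) * 100
= 0.9516 * 888 / 885 * 100
= 95.48%

512.5123 g FAME; Y = 95.48%


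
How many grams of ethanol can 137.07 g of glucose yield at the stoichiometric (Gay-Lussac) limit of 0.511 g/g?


Theoretical ethanol yield: m_EtOH = 0.511 * m_glucose
m_EtOH = 0.511 * 137.07 = 70.0428 g

70.0428 g


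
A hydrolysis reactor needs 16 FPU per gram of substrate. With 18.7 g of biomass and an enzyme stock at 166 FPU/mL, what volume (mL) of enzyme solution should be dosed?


V = dosage * m_sub / activity
V = 16 * 18.7 / 166
V = 1.8024 mL

1.8024 mL


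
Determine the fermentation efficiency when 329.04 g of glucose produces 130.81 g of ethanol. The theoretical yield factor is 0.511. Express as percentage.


Fermentation efficiency = (actual / (0.511 * glucose)) * 100
= (130.81 / (0.511 * 329.04)) * 100
= 77.7985%

77.7985%


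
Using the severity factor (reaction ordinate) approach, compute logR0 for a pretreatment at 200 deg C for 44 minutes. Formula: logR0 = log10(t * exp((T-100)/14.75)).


logR0 = log10(t * exp((T - 100) / 14.75))
= log10(44 * exp((200 - 100) / 14.75))
= 4.5878

4.5878


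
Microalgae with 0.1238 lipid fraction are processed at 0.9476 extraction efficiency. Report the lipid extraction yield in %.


Y = lipid_content * extraction_eff * 100
= 0.1238 * 0.9476 * 100
= 11.7313%

11.7313%


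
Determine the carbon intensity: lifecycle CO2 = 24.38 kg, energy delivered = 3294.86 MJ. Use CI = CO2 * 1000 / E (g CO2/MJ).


CI = CO2 * 1000 / E
= 24.38 * 1000 / 3294.86
= 7.3994 g CO2/MJ

7.3994 g CO2/MJ


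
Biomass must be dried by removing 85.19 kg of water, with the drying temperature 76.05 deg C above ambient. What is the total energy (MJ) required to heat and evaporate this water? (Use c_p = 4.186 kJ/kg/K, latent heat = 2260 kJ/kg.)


E = m_water * (4.186 * dT + 2260) / 1000
= 85.19 * (4.186 * 76.05 + 2260) / 1000
= 219.6492 MJ

219.6492 MJ


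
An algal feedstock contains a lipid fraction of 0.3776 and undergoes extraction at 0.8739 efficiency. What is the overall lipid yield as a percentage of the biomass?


Y = lipid_content * extraction_eff * 100
= 0.3776 * 0.8739 * 100
= 32.9985%

32.9985%


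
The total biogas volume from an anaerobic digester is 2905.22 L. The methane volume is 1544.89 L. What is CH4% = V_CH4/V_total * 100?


CH4% = V_CH4 / V_total * 100
= 1544.89 / 2905.22 * 100
= 53.1764%

53.1764%


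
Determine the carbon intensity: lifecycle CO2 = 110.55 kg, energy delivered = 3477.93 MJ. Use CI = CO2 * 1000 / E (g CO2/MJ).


CI = CO2 * 1000 / E
= 110.55 * 1000 / 3477.93
= 31.7861 g CO2/MJ

31.7861 g CO2/MJ


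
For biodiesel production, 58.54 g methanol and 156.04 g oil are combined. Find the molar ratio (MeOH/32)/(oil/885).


Molar ratio = n_MeOH / n_oil = (MeOH/32) / (oil/885) = (MeOH * 885) / (32 * oil)
= (58.54 * 885) / (32 * 156.04)
= 10.3755

10.3755


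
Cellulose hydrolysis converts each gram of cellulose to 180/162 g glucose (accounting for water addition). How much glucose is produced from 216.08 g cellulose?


glucose = cellulose * 180/162
= 216.08 * 180/162
= 240.0889 g

240.0889 g


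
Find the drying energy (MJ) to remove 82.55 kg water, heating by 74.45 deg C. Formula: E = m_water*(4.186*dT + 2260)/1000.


E = m_water * (4.186 * dT + 2260) / 1000
= 82.55 * (4.186 * 74.45 + 2260) / 1000
= 212.2895 MJ

212.2895 MJ


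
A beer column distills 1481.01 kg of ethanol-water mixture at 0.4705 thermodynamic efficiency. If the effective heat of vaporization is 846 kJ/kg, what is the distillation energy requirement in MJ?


E = m * 846 / (eta * 1000)
= 1481.01 * 846 / (0.4705 * 1000)
= 2662.9850 MJ

2662.9850 MJ


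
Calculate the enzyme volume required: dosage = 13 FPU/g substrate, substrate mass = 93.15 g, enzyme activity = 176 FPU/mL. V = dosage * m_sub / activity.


V = dosage * m_sub / activity
V = 13 * 93.15 / 176
V = 6.8804 mL

6.8804 mL


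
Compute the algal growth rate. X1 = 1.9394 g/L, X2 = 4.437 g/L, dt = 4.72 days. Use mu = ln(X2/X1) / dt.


mu = ln(X2/X1) / dt
= ln(4.437/1.9394) / 4.72
= 0.1753 per day

0.1753 per day


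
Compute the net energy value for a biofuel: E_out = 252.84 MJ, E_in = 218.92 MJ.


NEV = E_out - E_in
= 252.84 - 218.92
= 33.9200 MJ

33.9200 MJ


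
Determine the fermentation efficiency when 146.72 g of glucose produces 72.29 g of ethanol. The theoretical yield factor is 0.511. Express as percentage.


Fermentation efficiency = (actual / (0.511 * glucose)) * 100
= (72.29 / (0.511 * 146.72)) * 100
= 96.4202%

96.4202%


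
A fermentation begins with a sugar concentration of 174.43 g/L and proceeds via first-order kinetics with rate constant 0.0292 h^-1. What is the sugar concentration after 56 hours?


S = S0 * exp(-k * t)
S = 174.43 * exp(-0.0292 * 56)
S = 33.9987 g/L

33.9987 g/L


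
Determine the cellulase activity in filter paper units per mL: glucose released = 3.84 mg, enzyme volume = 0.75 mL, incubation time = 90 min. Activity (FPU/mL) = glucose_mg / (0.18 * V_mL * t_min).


Activity = glucose_mg / (0.18 mg/umol * V_mL * t_min)
= 3.84 / (0.18 * 0.75 * 90)
= 0.3160 FPU/mL

0.3160 FPU/mL


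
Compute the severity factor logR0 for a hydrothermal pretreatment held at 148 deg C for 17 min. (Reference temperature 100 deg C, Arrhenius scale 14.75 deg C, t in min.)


logR0 = log10(t * exp((T - 100) / 14.75))
= log10(17 * exp((148 - 100) / 14.75))
= 2.6437

2.6437


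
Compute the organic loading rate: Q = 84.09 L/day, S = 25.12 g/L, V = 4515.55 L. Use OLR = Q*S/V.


OLR = Q * S / V
= 84.09 * 25.12 / 4515.55
= 0.4678 g/L/day

0.4678 g/L/day


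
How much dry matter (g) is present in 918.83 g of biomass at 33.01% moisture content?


Wd = Ww * (1 - MC/100)
= 918.83 * (1 - 33.01/100)
= 615.5242 g

615.5242 g


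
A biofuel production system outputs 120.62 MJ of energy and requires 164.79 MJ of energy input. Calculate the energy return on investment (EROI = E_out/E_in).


EROI = E_out / E_in
= 120.62 / 164.79
= 0.7320

0.7320


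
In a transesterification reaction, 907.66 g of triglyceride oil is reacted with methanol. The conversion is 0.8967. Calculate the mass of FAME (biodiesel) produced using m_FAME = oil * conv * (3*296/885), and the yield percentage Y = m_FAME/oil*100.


m_FAME = oil * conv * (3 * 296 / 885) = oil * conv * (888/885)
= 907.66 * 0.8967 * 888 / 885
= 816.6577 g
Y = m_FAME / oil * 100 = conv * (888/885) * 100
= 0.8967 * 888 / 885 * 100
= 89.97%

816.6577 g FAME; Y = 89.97%


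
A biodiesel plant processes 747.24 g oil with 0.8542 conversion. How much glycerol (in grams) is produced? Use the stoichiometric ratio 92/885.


glycerol = oil * conv * (92/885)
= 747.24 * 0.8542 * 92 / 885
= 66.3536 g

66.3536 g


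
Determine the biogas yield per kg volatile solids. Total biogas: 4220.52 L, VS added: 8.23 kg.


Y = V / VS
= 4220.52 / 8.23
= 512.8214 L/kg VS

512.8214 L/kg VS


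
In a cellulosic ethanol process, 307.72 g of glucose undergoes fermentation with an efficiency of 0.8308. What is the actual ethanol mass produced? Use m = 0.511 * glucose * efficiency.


Actual ethanol: m = 0.511 * 307.72 * 0.8308
m = 130.6391 g

130.6391 g


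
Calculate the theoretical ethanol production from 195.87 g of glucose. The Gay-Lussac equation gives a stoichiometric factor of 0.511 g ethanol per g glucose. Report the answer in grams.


Theoretical ethanol yield: m_EtOH = 0.511 * m_glucose
m_EtOH = 0.511 * 195.87 = 100.0896 g

100.0896 g


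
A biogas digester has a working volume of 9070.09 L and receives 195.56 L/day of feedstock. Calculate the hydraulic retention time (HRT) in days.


HRT = V / Q
= 9070.09 / 195.56
= 46.3801 days

46.3801 days


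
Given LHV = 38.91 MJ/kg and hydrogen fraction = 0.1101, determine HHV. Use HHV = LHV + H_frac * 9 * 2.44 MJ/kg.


HHV = LHV + H_frac * 9 * 2.44
= 38.91 + 0.1101 * 9 * 2.44
= 41.3278 MJ/kg

41.3278 MJ/kg


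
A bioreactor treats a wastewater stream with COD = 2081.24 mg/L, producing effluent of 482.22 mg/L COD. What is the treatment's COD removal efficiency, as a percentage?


eta = (COD_in - COD_out) / COD_in * 100
= (2081.24 - 482.22) / 2081.24 * 100
= 76.8302%

76.8302%


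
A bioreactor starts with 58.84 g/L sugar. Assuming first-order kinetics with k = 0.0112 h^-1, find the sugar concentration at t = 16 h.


S = S0 * exp(-k * t)
S = 58.84 * exp(-0.0112 * 16)
S = 49.1866 g/L

49.1866 g/L


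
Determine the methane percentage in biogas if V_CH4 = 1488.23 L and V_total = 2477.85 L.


CH4% = V_CH4 / V_total * 100
= 1488.23 / 2477.85 * 100
= 60.0613%

60.0613%


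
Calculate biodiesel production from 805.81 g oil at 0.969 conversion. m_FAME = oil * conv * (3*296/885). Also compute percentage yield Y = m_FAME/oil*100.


m_FAME = oil * conv * (3 * 296 / 885) = oil * conv * (888/885)
= 805.81 * 0.969 * 888 / 885
= 783.4768 g
Y = m_FAME / oil * 100 = conv * (888/885) * 100
= 0.969 * 888 / 885 * 100
= 97.23%

783.4768 g FAME; Y = 97.23%


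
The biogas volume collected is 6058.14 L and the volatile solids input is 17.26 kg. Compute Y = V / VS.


Y = V / VS
= 6058.14 / 17.26
= 350.9930 L/kg VS

350.9930 L/kg VS


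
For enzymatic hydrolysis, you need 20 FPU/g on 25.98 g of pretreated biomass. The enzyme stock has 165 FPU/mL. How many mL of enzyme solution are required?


V = dosage * m_sub / activity
V = 20 * 25.98 / 165
V = 3.1491 mL

3.1491 mL


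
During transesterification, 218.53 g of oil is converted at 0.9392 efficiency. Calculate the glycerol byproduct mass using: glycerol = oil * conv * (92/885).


glycerol = oil * conv * (92/885)
= 218.53 * 0.9392 * 92 / 885
= 21.3360 g

21.3360 g


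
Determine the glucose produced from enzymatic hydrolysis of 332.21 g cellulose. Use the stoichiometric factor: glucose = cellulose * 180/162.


glucose = cellulose * 180/162
= 332.21 * 180/162
= 369.1222 g

369.1222 g


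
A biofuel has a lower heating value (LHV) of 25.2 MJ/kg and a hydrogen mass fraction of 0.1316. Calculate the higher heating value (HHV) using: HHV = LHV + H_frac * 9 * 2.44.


HHV = LHV + H_frac * 9 * 2.44
= 25.2 + 0.1316 * 9 * 2.44
= 28.0899 MJ/kg

28.0899 MJ/kg


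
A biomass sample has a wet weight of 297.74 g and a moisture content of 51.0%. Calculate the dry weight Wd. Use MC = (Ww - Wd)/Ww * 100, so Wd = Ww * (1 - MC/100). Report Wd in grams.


Wd = Ww * (1 - MC/100)
= 297.74 * (1 - 51.0/100)
= 145.8926 g

145.8926 g


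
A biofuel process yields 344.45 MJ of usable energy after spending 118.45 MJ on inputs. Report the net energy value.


NEV = E_out - E_in
= 344.45 - 118.45
= 226.0000 MJ

226.0000 MJ


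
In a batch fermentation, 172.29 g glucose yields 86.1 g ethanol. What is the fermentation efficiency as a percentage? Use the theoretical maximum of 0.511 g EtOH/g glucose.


Fermentation efficiency = (actual / (0.511 * glucose)) * 100
= (86.1 / (0.511 * 172.29)) * 100
= 97.7962%

97.7962%


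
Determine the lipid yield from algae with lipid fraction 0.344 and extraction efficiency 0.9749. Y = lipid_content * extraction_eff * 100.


Y = lipid_content * extraction_eff * 100
= 0.344 * 0.9749 * 100
= 33.5366%

33.5366%


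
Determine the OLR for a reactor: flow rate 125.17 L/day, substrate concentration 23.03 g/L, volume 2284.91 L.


OLR = Q * S / V
= 125.17 * 23.03 / 2284.91
= 1.2616 g/L/day

1.2616 g/L/day


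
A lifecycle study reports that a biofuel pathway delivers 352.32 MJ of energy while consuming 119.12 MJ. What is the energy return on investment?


EROI = E_out / E_in
= 352.32 / 119.12
= 2.9577

2.9577


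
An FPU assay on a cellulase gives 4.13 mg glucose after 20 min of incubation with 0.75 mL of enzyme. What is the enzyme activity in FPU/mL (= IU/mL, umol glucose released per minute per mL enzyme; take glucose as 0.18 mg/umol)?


Activity = glucose_mg / (0.18 mg/umol * V_mL * t_min)
= 4.13 / (0.18 * 0.75 * 20)
= 1.5296 FPU/mL

1.5296 FPU/mL


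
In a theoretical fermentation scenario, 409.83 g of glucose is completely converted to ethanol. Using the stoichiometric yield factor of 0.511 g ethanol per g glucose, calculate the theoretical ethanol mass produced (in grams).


Theoretical ethanol yield: m_EtOH = 0.511 * m_glucose
m_EtOH = 0.511 * 409.83 = 209.4231 g

209.4231 g


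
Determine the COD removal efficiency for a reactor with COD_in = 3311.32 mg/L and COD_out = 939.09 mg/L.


eta = (COD_in - COD_out) / COD_in * 100
= (3311.32 - 939.09) / 3311.32 * 100
= 71.6400%

71.6400%


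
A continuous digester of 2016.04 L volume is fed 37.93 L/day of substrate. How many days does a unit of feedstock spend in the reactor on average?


HRT = V / Q
= 2016.04 / 37.93
= 53.1516 days

53.1516 days


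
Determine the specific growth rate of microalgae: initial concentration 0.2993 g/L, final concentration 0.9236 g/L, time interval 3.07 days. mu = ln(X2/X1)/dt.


mu = ln(X2/X1) / dt
= ln(0.9236/0.2993) / 3.07
= 0.3670 per day

0.3670 per day


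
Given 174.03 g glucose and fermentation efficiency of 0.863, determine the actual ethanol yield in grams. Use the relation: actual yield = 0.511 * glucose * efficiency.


Actual ethanol: m = 0.511 * 174.03 * 0.863
m = 76.7460 g

76.7460 g


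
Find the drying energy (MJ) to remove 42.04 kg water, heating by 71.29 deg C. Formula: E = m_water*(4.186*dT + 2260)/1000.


E = m_water * (4.186 * dT + 2260) / 1000
= 42.04 * (4.186 * 71.29 + 2260) / 1000
= 107.5560 MJ

107.5560 MJ


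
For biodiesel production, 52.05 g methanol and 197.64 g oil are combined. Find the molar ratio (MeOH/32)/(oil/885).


Molar ratio = n_MeOH / n_oil = (MeOH/32) / (oil/885) = (MeOH * 885) / (32 * oil)
= (52.05 * 885) / (32 * 197.64)
= 7.2835

7.2835


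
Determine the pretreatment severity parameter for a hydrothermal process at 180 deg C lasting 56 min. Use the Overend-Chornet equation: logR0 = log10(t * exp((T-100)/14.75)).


logR0 = log10(t * exp((T - 100) / 14.75))
= log10(56 * exp((180 - 100) / 14.75))
= 4.1037

4.1037


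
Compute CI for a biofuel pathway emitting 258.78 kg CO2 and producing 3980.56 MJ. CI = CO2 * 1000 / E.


CI = CO2 * 1000 / E
= 258.78 * 1000 / 3980.56
= 65.0110 g CO2/MJ

65.0110 g CO2/MJ


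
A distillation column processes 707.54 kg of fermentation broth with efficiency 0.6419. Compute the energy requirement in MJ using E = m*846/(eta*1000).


E = m * 846 / (eta * 1000)
= 707.54 * 846 / (0.6419 * 1000)
= 932.5110 MJ

932.5110 MJ


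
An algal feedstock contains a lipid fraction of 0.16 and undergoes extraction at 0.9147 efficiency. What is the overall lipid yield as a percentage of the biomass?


Y = lipid_content * extraction_eff * 100
= 0.16 * 0.9147 * 100
= 14.6352%

14.6352%


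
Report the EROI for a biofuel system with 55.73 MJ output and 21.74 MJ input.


EROI = E_out / E_in
= 55.73 / 21.74
= 2.5635

2.5635


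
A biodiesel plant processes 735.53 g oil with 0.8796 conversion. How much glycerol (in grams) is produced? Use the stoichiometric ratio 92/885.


glycerol = oil * conv * (92/885)
= 735.53 * 0.8796 * 92 / 885
= 67.2559 g

67.2559 g


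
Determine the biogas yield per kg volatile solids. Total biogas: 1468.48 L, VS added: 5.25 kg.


Y = V / VS
= 1468.48 / 5.25
= 279.7105 L/kg VS

279.7105 L/kg VS


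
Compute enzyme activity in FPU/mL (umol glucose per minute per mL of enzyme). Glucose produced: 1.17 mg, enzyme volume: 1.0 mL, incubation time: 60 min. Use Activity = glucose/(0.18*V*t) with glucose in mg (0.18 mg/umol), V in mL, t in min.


Activity = glucose_mg / (0.18 mg/umol * V_mL * t_min)
= 1.17 / (0.18 * 1.0 * 60)
= 0.1083 FPU/mL

0.1083 FPU/mL


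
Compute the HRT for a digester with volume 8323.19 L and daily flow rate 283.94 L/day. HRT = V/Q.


HRT = V / Q
= 8323.19 / 283.94
= 29.3132 days

29.3132 days


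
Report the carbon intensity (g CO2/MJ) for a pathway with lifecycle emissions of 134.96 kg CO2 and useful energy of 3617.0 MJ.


CI = CO2 * 1000 / E
= 134.96 * 1000 / 3617.0
= 37.3127 g CO2/MJ

37.3127 g CO2/MJ


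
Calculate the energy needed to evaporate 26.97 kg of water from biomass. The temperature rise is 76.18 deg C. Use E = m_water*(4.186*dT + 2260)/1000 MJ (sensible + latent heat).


E = m_water * (4.186 * dT + 2260) / 1000
= 26.97 * (4.186 * 76.18 + 2260) / 1000
= 69.5526 MJ

69.5526 MJ


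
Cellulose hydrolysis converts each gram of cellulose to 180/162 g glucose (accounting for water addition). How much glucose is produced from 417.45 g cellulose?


glucose = cellulose * 180/162
= 417.45 * 180/162
= 463.8333 g

463.8333 g


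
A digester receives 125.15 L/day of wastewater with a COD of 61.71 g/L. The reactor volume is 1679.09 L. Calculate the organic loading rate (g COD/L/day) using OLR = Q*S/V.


OLR = Q * S / V
= 125.15 * 61.71 / 1679.09
= 4.5995 g/L/day

4.5995 g/L/day


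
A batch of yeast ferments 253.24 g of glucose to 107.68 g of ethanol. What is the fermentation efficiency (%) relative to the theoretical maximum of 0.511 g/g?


Fermentation efficiency = (actual / (0.511 * glucose)) * 100
= (107.68 / (0.511 * 253.24)) * 100
= 83.2112%

83.2112%


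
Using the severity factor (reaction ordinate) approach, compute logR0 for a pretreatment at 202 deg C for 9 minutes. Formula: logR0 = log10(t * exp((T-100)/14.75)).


logR0 = log10(t * exp((T - 100) / 14.75))
= log10(9 * exp((202 - 100) / 14.75))
= 3.9575

3.9575


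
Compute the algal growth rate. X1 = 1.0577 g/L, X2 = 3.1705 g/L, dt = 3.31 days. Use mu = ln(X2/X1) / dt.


mu = ln(X2/X1) / dt
= ln(3.1705/1.0577) / 3.31
= 0.3317 per day

0.3317 per day


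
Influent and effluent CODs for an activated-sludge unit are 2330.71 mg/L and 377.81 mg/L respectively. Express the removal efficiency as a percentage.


eta = (COD_in - COD_out) / COD_in * 100
= (2330.71 - 377.81) / 2330.71 * 100
= 83.7899%

83.7899%


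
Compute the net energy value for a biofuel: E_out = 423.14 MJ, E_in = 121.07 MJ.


NEV = E_out - E_in
= 423.14 - 121.07
= 302.0700 MJ

302.0700 MJ


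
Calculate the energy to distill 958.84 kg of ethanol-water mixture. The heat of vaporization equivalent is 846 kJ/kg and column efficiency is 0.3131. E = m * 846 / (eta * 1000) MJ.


E = m * 846 / (eta * 1000)
= 958.84 * 846 / (0.3131 * 1000)
= 2590.7973 MJ

2590.7973 MJ


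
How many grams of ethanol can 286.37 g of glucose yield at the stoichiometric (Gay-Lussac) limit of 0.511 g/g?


Theoretical ethanol yield: m_EtOH = 0.511 * m_glucose
m_EtOH = 0.511 * 286.37 = 146.3351 g

146.3351 g


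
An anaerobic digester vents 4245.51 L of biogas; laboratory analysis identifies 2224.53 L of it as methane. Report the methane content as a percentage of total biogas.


CH4% = V_CH4 / V_total * 100
= 2224.53 / 4245.51 * 100
= 52.3972%

52.3972%


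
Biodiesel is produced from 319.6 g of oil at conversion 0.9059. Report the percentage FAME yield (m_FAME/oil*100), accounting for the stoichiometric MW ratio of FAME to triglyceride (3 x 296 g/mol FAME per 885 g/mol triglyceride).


m_FAME = oil * conv * (3 * 296 / 885) = oil * conv * (888/885)
= 319.6 * 0.9059 * 888 / 885
= 290.5071 g
Y = m_FAME / oil * 100 = conv * (888/885) * 100
= 0.9059 * 888 / 885 * 100
= 90.90%

90.90%


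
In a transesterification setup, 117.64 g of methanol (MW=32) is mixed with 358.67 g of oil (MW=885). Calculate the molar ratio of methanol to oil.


Molar ratio = n_MeOH / n_oil = (MeOH/32) / (oil/885) = (MeOH * 885) / (32 * oil)
= (117.64 * 885) / (32 * 358.67)
= 9.0710

9.0710


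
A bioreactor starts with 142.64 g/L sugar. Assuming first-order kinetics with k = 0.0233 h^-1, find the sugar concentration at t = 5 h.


S = S0 * exp(-k * t)
S = 142.64 * exp(-0.0233 * 5)
S = 126.9539 g/L

126.9539 g/L


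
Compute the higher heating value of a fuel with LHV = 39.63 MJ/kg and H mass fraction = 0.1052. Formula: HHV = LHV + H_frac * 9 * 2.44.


HHV = LHV + H_frac * 9 * 2.44
= 39.63 + 0.1052 * 9 * 2.44
= 41.9402 MJ/kg

41.9402 MJ/kg


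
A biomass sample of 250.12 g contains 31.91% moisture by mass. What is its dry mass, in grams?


Wd = Ww * (1 - MC/100)
= 250.12 * (1 - 31.91/100)
= 170.3067 g

170.3067 g


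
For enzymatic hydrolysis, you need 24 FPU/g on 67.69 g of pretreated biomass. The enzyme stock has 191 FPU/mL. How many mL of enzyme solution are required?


V = dosage * m_sub / activity
V = 24 * 67.69 / 191
V = 8.5055 mL

8.5055 mL


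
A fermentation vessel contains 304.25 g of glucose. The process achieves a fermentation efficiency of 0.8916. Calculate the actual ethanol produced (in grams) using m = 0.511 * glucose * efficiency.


Actual ethanol: m = 0.511 * 304.25 * 0.8916
m = 138.6186 g

138.6186 g


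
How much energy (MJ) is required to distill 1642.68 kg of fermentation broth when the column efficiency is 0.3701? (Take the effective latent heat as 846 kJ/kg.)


E = m * 846 / (eta * 1000)
= 1642.68 * 846 / (0.3701 * 1000)
= 3754.9508 MJ

3754.9508 MJ


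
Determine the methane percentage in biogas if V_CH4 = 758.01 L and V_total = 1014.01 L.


CH4% = V_CH4 / V_total * 100
= 758.01 / 1014.01 * 100
= 74.7537%

74.7537%


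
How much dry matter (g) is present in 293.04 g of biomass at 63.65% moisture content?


Wd = Ww * (1 - MC/100)
= 293.04 * (1 - 63.65/100)
= 106.5200 g

106.5200 g


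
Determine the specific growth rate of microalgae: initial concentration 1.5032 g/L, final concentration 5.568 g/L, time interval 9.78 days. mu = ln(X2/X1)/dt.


mu = ln(X2/X1) / dt
= ln(5.568/1.5032) / 9.78
= 0.1339 per day

0.1339 per day


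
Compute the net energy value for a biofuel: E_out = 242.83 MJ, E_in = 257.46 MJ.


NEV = E_out - E_in
= 242.83 - 257.46
= -14.6300 MJ

-14.6300 MJ


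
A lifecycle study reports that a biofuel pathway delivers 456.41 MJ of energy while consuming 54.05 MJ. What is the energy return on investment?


EROI = E_out / E_in
= 456.41 / 54.05
= 8.4442

8.4442


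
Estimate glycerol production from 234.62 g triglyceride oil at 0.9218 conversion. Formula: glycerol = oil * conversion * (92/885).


glycerol = oil * conv * (92/885)
= 234.62 * 0.9218 * 92 / 885
= 22.4826 g

22.4826 g


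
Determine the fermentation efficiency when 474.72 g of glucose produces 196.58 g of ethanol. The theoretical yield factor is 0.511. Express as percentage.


Fermentation efficiency = (actual / (0.511 * glucose)) * 100
= (196.58 / (0.511 * 474.72)) * 100
= 81.0365%

81.0365%
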